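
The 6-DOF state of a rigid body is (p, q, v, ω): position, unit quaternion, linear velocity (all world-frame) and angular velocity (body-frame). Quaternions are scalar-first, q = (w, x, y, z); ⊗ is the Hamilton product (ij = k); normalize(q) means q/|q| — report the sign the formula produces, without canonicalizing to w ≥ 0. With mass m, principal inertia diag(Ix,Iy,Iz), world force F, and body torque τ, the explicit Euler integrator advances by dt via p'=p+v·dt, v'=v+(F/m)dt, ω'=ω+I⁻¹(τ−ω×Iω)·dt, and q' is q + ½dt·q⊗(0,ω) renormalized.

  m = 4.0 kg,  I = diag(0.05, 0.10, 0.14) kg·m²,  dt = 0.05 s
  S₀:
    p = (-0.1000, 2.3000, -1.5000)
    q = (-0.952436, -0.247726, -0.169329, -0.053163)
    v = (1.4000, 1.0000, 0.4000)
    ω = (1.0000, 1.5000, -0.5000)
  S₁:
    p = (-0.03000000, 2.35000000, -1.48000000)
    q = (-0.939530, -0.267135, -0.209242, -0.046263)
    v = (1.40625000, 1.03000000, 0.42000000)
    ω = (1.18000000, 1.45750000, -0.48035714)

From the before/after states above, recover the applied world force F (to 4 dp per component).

F = (0.5000, 2.4000, 1.6000)

Δv = v₁−v₀ = (0.00625000, 0.03000000, 0.02000000)
m·(v₁−v₀)/dt = (0.5000, 2.4000, 1.6000)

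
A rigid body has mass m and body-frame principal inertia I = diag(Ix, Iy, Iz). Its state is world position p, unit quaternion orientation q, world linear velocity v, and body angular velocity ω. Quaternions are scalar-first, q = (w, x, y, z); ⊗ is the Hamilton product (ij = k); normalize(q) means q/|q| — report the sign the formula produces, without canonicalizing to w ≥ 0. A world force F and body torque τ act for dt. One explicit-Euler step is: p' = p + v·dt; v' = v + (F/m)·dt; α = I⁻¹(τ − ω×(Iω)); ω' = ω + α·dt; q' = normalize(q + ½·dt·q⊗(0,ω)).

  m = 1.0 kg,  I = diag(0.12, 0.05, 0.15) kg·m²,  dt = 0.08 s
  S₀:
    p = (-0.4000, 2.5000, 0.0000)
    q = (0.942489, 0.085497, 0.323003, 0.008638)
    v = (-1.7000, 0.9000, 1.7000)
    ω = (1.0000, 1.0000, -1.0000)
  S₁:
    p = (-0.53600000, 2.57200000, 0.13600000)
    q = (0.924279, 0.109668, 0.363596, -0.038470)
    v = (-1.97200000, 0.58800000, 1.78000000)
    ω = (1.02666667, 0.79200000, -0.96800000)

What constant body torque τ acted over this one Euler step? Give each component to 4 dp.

τ = (-0.0600, -0.1000, -0.0100)

rate change Δω = (0.02666667, -0.20800000, 0.03200000)
I·α + gyro = (-0.0600, -0.1000, -0.0100)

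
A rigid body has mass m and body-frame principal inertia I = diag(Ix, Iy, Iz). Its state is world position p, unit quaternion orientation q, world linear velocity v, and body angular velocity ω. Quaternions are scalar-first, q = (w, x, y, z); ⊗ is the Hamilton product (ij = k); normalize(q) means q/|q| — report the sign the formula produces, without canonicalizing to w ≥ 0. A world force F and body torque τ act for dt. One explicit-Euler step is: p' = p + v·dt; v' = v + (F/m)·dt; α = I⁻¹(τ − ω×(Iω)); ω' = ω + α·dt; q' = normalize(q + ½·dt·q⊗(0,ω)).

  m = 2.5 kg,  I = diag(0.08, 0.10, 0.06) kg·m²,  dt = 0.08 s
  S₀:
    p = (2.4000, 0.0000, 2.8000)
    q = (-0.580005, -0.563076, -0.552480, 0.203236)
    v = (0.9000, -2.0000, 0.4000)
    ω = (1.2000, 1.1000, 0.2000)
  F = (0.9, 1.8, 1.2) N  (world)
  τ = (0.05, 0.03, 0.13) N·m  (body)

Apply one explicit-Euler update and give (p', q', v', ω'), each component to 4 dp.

a = (0.3600, 0.7200, 0.4800)
new position p' = (2.4720, -0.1600, 2.8320)
v' = v + a·dt = (0.9288, -1.9424, 0.4384)
angular accel α = (0.7350, 0.2520, 1.7267)
new body rate ω' = (1.2588, 1.1202, 0.3381)
2q̇ = q⊗(0,ω) = (1.2427720, -1.0300616, -0.2815071, -0.0724086)
updated quaternion q' = (-0.5292, -0.6030, -0.5625, 0.1999)

p' = (2.4720, -0.1600, 2.8320)
q' = (-0.5292, -0.6030, -0.5625, 0.1999)
v' = (0.9288, -1.9424, 0.4384)
ω' = (1.2588, 1.1202, 0.3381)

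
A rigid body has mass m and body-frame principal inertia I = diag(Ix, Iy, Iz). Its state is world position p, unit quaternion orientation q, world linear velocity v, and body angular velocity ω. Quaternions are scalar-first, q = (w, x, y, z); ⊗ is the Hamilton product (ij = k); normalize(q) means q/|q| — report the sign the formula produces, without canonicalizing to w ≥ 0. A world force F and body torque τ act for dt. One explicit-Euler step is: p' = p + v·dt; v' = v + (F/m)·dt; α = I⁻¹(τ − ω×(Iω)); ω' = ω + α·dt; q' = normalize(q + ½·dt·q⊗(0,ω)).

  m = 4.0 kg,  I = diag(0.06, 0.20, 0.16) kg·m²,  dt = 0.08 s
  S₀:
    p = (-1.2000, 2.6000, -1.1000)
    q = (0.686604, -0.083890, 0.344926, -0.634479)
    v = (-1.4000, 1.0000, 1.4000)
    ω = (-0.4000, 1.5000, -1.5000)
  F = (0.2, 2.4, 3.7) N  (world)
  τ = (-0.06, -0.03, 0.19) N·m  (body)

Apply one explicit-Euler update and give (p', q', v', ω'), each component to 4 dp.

a = F/m = (0.0500, 0.6000, 0.9250)
new position p' = (-1.3120, 2.6800, -0.9880)
v' = v + a·dt = (-1.3960, 1.0480, 1.4740)
(τ − ω×Iω)/I = (-2.5000, 0.1500, 1.7125)
ω' = ω + α·dt = (-0.6000, 1.5120, -1.3630)
Hamilton product q⊗(0,ω) = (-1.5026635, 0.1596879, 1.1578626, -1.0177706)
q + ½dt·q⊗(0,ω), renormalized = (0.6242, -0.0772, 0.3898, -0.6727)

p' = (-1.3120, 2.6800, -0.9880)
q' = (0.6242, -0.0772, 0.3898, -0.6727)
v' = (-1.3960, 1.0480, 1.4740)
ω' = (-0.6000, 1.5120, -1.3630)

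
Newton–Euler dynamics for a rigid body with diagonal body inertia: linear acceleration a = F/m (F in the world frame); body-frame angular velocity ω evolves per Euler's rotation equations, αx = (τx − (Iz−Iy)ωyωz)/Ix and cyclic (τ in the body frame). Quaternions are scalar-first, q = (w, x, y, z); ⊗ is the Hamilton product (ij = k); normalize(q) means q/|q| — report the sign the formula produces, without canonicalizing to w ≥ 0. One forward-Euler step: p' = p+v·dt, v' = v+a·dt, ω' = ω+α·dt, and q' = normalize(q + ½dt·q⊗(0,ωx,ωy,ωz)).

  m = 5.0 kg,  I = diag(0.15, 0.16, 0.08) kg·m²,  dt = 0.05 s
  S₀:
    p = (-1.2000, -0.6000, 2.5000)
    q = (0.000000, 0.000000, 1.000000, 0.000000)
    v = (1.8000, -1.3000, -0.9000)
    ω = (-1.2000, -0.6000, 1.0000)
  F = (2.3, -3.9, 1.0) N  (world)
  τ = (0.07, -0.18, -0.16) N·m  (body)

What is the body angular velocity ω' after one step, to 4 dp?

ω' = (-1.1927, -0.6300, 0.8955)

angular accel α = (0.1467, -0.6000, -2.0900)
ω + α·dt = (-1.1927, -0.6300, 0.8955)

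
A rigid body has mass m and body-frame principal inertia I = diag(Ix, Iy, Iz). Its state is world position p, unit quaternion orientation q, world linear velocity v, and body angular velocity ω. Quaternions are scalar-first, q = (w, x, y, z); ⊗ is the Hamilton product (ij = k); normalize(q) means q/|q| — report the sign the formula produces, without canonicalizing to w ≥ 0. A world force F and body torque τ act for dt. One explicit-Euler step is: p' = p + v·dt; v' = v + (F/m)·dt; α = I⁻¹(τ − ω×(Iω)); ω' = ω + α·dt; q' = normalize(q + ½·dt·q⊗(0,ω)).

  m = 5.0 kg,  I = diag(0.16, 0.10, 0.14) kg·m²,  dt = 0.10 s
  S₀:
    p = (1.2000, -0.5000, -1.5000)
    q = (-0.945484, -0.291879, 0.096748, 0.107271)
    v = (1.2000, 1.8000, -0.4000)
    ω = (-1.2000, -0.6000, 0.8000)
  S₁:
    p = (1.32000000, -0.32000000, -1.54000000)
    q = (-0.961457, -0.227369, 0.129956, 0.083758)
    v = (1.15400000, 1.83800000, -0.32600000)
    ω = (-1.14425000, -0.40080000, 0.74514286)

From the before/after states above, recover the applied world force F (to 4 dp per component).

F = (-2.3000, 1.9000, 3.7000)

Δv = v₁−v₀ = (-0.04600000, 0.03800000, 0.07400000)
F = m·Δv/dt = (-2.3000, 1.9000, 3.7000)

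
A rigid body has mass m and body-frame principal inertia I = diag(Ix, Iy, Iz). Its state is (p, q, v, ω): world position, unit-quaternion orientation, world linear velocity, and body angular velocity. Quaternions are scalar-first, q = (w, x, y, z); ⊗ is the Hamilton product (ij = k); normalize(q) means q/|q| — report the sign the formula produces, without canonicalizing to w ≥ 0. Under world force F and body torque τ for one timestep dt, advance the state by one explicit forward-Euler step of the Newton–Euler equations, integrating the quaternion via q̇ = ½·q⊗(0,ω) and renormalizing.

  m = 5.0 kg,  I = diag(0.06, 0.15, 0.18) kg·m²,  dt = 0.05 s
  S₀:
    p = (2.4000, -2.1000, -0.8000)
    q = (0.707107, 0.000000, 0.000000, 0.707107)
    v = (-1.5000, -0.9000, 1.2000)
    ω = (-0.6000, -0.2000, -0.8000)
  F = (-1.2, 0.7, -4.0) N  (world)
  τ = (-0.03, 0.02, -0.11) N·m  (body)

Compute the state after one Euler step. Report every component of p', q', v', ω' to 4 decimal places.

p' = (2.3250, -2.1450, -0.7400)
q' = (0.7210, -0.0071, -0.0141, 0.6927)
v' = (-1.5120, -0.8930, 1.1600)
ω' = (-0.6290, -0.1741, -0.8336)

linear accel F/m = (-0.2400, 0.1400, -0.8000)
p' = p + v·dt = (2.3250, -2.1450, -0.7400)
v' = v + a·dt = (-1.5120, -0.8930, 1.1600)
ω×(Iω) gyroscopic = (0.0048, -0.0576, 0.0108)
angular accel α = (-0.5800, 0.5173, -0.6711)
ω' = ω + α·dt = (-0.6290, -0.1741, -0.8336)
2q̇ = q⊗(0,ω) = (0.5656856, -0.2828428, -0.5656856, -0.5656856)
q' = normalize(q + ½dt·q⊗(0,ω)) = (0.7210, -0.0071, -0.0141, 0.6927)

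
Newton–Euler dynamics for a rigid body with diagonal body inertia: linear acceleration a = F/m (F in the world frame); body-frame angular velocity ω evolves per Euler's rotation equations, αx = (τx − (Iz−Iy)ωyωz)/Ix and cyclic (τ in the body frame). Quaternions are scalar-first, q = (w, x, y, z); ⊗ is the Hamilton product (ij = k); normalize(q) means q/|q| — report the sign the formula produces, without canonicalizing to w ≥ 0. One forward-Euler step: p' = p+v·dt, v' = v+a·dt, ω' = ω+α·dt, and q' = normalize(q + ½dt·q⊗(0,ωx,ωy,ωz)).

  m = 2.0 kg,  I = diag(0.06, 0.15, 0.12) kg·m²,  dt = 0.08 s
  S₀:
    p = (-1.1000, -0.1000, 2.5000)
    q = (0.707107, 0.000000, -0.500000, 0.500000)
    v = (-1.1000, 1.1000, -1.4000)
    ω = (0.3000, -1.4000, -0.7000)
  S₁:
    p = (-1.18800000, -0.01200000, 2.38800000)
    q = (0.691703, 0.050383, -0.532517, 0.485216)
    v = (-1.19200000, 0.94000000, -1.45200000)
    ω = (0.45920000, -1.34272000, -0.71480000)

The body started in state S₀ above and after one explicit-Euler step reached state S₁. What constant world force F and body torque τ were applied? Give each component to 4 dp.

F = (-2.3000, -4.0000, -1.3000)
τ = (0.0900, 0.1200, -0.0600)

Δv = v₁−v₀ = (-0.09200000, -0.16000000, -0.05200000)
m·(v₁−v₀)/dt = (-2.3000, -4.0000, -1.3000)
ω₁ − ω₀ = (0.15920000, 0.05728000, -0.01480000)
gyro term ω₀×Iω₀ = (-0.0294, 0.0126, -0.0378)
I·α + gyro = (0.0900, 0.1200, -0.0600)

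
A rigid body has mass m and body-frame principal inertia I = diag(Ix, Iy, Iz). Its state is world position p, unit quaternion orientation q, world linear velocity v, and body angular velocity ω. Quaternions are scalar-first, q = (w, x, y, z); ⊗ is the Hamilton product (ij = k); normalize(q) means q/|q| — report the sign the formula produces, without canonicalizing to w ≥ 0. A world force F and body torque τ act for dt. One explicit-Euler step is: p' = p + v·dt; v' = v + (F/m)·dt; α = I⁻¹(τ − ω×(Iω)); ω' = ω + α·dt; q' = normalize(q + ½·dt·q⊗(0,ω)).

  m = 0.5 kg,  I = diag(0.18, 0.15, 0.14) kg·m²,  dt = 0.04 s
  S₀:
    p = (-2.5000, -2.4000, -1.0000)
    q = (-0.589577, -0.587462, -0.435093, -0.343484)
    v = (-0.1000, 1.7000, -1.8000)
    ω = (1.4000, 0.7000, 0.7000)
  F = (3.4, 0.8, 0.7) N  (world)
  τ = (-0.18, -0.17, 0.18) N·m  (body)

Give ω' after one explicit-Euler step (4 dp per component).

gyro term ω×Iω = (-0.0049, 0.0392, -0.0294)
α = I⁻¹(τ − ω×Iω) = (-0.9728, -1.3947, 1.4957)
new body rate ω' = (1.3611, 0.6442, 0.7598)

ω' = (1.3611, 0.6442, 0.7598)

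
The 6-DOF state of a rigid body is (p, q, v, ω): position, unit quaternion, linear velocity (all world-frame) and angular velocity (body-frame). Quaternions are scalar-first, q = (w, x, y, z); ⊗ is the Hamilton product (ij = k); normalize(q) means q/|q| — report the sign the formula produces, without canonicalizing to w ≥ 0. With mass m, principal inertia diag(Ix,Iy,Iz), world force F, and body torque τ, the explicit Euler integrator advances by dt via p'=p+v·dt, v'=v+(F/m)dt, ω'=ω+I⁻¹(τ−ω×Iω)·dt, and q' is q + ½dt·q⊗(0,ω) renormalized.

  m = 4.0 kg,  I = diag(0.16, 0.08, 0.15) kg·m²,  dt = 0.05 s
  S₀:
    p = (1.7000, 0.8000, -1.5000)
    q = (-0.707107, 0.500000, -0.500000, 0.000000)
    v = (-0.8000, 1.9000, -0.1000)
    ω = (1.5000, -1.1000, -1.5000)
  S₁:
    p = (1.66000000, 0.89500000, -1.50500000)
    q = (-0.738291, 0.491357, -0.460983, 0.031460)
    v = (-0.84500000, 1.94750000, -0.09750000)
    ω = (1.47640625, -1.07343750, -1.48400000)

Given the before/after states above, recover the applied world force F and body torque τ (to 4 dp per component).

ω₁ − ω₀ = (-0.02359375, 0.02656250, 0.01600000)
gyro term ω₀×Iω₀ = (0.1155, -0.0225, 0.1320)
τ = I·(Δω/dt) + ω₀×(Iω₀) = (0.0400, 0.0200, 0.1800)
Δv = v₁−v₀ = (-0.04500000, 0.04750000, 0.00250000)
F = m·Δv/dt = (-3.6000, 3.8000, 0.2000)

F = (-3.6000, 3.8000, 0.2000)
τ = (0.0400, 0.0200, 0.1800)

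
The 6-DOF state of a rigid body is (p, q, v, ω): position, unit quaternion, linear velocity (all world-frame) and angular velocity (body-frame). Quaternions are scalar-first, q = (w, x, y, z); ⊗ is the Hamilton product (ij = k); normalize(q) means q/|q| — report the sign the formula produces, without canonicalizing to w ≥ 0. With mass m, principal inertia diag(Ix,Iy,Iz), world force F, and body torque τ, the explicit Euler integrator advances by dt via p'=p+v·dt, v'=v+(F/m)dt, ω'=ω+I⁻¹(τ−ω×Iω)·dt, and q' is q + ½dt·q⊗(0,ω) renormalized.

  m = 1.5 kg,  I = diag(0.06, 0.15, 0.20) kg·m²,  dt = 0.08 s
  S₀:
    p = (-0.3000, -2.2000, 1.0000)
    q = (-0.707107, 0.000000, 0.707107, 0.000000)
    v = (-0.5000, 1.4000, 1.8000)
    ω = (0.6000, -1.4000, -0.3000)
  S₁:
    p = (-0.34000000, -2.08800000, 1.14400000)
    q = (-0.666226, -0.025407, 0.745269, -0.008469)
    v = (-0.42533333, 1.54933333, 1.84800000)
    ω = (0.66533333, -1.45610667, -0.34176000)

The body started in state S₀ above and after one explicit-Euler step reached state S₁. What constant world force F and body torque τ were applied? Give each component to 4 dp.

F = (1.4000, 2.8000, 0.9000)
τ = (0.0700, -0.0800, -0.1800)

rate change Δω = (0.06533333, -0.05610667, -0.04176000)
ω₀×(Iω₀) = (0.0210, 0.0252, -0.0756)
I·α + gyro = (0.0700, -0.0800, -0.1800)
velocity change Δv = (0.07466667, 0.14933333, 0.04800000)
F = m·Δv/dt = (1.4000, 2.8000, 0.9000)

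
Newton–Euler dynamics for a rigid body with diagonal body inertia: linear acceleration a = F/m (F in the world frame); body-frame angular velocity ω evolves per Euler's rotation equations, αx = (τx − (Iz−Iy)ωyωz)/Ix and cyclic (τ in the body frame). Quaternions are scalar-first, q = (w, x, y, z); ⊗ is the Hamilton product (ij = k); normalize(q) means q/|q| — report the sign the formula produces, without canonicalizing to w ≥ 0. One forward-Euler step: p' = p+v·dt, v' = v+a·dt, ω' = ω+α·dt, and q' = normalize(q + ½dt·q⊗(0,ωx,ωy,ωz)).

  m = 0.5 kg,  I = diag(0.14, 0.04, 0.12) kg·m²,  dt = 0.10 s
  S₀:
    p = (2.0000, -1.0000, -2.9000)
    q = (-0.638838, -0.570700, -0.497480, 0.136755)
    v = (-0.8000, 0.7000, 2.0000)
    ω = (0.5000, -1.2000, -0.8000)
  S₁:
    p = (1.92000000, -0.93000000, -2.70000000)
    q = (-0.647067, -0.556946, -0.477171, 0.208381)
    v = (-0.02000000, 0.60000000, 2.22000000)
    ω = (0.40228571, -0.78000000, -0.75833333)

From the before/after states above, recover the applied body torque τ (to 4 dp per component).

τ = (-0.0600, 0.1600, 0.1100)

ω₁ − ω₀ = (-0.09771429, 0.42000000, 0.04166667)
τ = I·(Δω/dt) + ω₀×(Iω₀) = (-0.0600, 0.1600, 0.1100)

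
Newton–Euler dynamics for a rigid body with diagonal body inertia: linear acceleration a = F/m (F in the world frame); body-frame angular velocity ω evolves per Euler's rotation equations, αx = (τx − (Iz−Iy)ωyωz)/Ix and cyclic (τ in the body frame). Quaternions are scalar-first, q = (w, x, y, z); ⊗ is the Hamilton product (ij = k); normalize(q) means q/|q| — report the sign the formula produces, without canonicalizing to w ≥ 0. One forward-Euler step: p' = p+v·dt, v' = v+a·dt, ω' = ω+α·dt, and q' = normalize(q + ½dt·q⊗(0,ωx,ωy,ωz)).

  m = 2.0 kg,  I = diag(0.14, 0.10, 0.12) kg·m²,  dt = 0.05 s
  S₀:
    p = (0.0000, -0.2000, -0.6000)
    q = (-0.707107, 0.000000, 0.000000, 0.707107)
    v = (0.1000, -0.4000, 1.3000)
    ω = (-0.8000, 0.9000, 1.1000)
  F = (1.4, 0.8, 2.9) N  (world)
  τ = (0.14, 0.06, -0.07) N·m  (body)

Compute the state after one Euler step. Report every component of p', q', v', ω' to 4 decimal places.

p' = (0.0050, -0.2200, -0.5350)
q' = (-0.7259, -0.0018, -0.0300, 0.6871)
v' = (0.1350, -0.3800, 1.3725)
ω' = (-0.7571, 0.9388, 1.0588)

ω×(Iω) gyroscopic = (0.0198, -0.0176, 0.0288)
α = I⁻¹(τ − ω×Iω) = (0.8586, 0.7760, -0.8233)
ω + α·dt = (-0.7571, 0.9388, 1.0588)
2q̇ = q⊗(0,ω) = (-0.7778177, -0.0707107, -1.2020819, -0.7778177)
q + ½dt·q⊗(0,ω), renormalized = (-0.7259, -0.0018, -0.0300, 0.6871)
linear accel F/m = (0.7000, 0.4000, 1.4500)
p + v·dt = (0.0050, -0.2200, -0.5350)
v + (F/m)dt = (0.1350, -0.3800, 1.3725)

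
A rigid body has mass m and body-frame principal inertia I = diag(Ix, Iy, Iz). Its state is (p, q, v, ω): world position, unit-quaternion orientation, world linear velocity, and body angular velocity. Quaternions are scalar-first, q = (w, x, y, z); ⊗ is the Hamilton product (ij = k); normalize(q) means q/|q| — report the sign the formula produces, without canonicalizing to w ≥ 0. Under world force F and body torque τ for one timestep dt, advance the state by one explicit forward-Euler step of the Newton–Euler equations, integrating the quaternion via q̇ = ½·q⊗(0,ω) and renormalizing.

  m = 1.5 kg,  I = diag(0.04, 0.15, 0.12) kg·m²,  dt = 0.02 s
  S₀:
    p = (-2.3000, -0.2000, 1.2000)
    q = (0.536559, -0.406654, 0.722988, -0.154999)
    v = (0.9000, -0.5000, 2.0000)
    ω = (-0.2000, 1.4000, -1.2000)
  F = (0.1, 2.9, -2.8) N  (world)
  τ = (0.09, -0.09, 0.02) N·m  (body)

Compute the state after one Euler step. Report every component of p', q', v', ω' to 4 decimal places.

p' = (-2.2820, -0.2100, 1.2400)
q' = (0.5237, -0.4142, 0.7258, -0.1657)
v' = (0.9013, -0.4613, 1.9627)
ω' = (-0.1802, 1.3906, -1.1915)

linear accel F/m = (0.0667, 1.9333, -1.8667)
new position p' = (-2.2820, -0.2100, 1.2400)
v + (F/m)dt = (0.9013, -0.4613, 1.9627)
gyro term ω×Iω = (0.0504, -0.0192, -0.0308)
α = I⁻¹(τ − ω×Iω) = (0.9900, -0.4720, 0.4233)
new body rate ω' = (-0.1802, 1.3906, -1.1915)
Hamilton product q⊗(0,ω) = (-1.2795128, -0.7578988, 0.2941976, -1.0685888)
q + ½dt·q⊗(0,ω), renormalized = (0.5237, -0.4142, 0.7258, -0.1657)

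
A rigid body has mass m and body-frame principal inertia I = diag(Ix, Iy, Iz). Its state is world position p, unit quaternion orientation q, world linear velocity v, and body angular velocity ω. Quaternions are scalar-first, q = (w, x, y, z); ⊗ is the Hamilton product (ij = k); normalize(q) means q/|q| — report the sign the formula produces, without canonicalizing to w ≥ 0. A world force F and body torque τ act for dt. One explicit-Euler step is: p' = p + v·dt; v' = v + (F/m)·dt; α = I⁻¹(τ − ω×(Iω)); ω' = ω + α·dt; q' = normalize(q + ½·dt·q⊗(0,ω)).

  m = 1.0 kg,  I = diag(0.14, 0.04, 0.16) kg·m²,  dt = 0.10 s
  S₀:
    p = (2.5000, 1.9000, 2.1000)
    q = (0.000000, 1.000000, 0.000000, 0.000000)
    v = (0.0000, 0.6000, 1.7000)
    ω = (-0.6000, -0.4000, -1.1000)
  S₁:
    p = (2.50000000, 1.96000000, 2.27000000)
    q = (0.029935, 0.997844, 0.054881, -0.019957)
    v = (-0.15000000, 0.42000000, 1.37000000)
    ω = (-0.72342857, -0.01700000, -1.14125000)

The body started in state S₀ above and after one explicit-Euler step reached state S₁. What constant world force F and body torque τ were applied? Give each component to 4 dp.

F = (-1.5000, -1.8000, -3.3000)
τ = (-0.1200, 0.1400, -0.0900)

Δω = ω₁−ω₀ = (-0.12342857, 0.38300000, -0.04125000)
precession coupling = (0.0528, -0.0132, -0.0240)
I·α + gyro = (-0.1200, 0.1400, -0.0900)
Δv = v₁−v₀ = (-0.15000000, -0.18000000, -0.33000000)
F = m·Δv/dt = (-1.5000, -1.8000, -3.3000)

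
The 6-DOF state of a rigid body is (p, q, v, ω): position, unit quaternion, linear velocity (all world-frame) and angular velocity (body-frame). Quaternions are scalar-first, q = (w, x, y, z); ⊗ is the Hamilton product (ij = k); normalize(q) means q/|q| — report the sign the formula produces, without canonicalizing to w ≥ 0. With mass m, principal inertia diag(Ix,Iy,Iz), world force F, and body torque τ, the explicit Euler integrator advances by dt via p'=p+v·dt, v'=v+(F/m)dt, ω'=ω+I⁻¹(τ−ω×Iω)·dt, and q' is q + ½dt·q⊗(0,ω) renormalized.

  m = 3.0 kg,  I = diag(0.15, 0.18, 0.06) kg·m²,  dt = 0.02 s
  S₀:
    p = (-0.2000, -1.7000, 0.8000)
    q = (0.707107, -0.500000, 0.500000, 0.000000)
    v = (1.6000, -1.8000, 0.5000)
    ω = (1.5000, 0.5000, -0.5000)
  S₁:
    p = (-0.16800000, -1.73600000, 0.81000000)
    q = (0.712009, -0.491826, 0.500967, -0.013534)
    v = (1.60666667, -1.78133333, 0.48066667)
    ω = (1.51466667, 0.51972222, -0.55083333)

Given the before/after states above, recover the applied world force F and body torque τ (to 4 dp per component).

velocity change Δv = (0.00666667, 0.01866667, -0.01933333)
applied force F = (1.0000, 2.8000, -2.9000)
rate change Δω = (0.01466667, 0.01972222, -0.05083333)
precession coupling = (0.0300, -0.0675, 0.0225)
applied torque τ = (0.1400, 0.1100, -0.1300)

F = (1.0000, 2.8000, -2.9000)
τ = (0.1400, 0.1100, -0.1300)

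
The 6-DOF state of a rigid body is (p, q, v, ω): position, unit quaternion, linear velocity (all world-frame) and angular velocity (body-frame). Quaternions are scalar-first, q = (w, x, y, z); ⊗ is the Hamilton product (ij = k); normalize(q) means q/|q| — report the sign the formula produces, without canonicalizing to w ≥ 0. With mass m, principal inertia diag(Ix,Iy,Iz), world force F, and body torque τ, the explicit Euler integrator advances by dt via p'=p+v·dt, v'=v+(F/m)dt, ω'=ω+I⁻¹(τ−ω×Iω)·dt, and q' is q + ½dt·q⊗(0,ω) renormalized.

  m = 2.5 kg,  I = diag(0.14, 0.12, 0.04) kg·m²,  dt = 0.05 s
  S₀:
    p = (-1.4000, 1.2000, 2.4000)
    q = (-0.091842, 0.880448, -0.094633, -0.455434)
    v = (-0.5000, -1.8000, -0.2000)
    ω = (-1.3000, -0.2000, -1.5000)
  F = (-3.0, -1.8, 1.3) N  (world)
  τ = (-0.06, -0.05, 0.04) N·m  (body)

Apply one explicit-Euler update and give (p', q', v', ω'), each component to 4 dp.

ω×(Iω) gyroscopic = (-0.0240, 0.1950, -0.0052)
α = I⁻¹(τ − ω×Iω) = (-0.2571, -2.0417, 1.1300)
new body rate ω' = (-1.3129, -0.3021, -1.4435)
q⊗(0,ω) = (0.4425048, 0.1702573, 1.9311046, -0.1613495)
updated quaternion q' = (-0.0807, 0.8836, -0.0463, -0.4589)
a = (-1.2000, -0.7200, 0.5200)
new position p' = (-1.4250, 1.1100, 2.3900)
new velocity v' = (-0.5600, -1.8360, -0.1740)

p' = (-1.4250, 1.1100, 2.3900)
q' = (-0.0807, 0.8836, -0.0463, -0.4589)
v' = (-0.5600, -1.8360, -0.1740)
ω' = (-1.3129, -0.3021, -1.4435)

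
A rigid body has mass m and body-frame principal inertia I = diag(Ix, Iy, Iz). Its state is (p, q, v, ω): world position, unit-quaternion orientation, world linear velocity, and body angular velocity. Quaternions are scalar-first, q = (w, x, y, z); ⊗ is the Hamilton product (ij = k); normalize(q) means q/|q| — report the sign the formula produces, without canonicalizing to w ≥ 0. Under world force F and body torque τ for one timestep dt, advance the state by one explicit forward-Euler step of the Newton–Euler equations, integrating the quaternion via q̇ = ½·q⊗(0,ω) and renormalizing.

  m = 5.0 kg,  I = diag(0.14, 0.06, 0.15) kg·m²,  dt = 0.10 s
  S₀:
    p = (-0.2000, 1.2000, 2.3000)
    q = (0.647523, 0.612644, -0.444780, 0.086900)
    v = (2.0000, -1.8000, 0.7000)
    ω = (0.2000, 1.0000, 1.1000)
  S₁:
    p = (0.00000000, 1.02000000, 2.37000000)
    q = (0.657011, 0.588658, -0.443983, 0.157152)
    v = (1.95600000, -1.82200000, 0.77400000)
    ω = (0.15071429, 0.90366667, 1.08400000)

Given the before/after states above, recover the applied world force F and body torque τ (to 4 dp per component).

Δω = ω₁−ω₀ = (-0.04928571, -0.09633333, -0.01600000)
gyro term ω₀×Iω₀ = (0.0990, -0.0022, -0.0160)
I·α + gyro = (0.0300, -0.0600, -0.0400)
velocity change Δv = (-0.04400000, -0.02200000, 0.07400000)
m·(v₁−v₀)/dt = (-2.2000, -1.1000, 3.7000)

F = (-2.2000, -1.1000, 3.7000)
τ = (0.0300, -0.0600, -0.0400)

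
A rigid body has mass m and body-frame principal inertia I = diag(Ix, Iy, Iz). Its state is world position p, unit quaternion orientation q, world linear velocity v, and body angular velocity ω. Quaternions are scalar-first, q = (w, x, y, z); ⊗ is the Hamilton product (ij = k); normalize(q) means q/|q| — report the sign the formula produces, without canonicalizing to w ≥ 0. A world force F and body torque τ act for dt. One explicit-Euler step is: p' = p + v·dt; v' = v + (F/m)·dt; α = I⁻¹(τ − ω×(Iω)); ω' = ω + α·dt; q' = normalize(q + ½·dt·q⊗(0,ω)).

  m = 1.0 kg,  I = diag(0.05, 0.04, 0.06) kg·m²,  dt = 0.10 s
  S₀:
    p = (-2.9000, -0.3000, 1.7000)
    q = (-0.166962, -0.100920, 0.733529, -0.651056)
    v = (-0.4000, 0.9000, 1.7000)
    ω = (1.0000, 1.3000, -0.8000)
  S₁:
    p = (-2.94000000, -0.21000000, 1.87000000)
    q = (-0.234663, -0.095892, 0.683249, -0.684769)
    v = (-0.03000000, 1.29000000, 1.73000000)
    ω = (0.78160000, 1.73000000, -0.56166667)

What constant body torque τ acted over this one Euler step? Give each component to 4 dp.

Δω = ω₁−ω₀ = (-0.21840000, 0.43000000, 0.23833333)
I·α + gyro = (-0.1300, 0.1800, 0.1300)

τ = (-0.1300, 0.1800, 0.1300)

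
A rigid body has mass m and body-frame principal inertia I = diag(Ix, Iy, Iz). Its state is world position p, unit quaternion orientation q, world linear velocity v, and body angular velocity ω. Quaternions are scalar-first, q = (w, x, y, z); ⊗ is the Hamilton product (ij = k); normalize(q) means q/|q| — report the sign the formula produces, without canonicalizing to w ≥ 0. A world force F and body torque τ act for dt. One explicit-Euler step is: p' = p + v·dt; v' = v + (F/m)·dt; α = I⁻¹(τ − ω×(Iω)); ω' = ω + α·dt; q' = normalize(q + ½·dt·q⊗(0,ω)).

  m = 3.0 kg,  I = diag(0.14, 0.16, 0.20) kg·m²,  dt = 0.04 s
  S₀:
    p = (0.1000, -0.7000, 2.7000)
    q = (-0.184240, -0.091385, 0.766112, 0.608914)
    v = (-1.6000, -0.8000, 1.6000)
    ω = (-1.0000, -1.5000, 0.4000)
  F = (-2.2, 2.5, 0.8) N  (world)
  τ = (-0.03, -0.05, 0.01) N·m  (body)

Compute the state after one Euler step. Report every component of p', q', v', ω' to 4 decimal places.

p' = (0.0360, -0.7320, 2.7640)
q' = (-0.1678, -0.0633, 0.7597, 0.6251)
v' = (-1.6293, -0.7667, 1.6107)
ω' = (-1.0017, -1.5185, 0.3960)

linear accel F/m = (-0.7333, 0.8333, 0.2667)
new position p' = (0.0360, -0.7320, 2.7640)
new velocity v' = (-1.6293, -0.7667, 1.6107)
angular accel α = (-0.0429, -0.4625, -0.1000)
new body rate ω' = (-1.0017, -1.5185, 0.3960)
Hamilton product q⊗(0,ω) = (0.8142174, 1.4040558, -0.2960000, 0.8294935)
updated quaternion q' = (-0.1678, -0.0633, 0.7597, 0.6251)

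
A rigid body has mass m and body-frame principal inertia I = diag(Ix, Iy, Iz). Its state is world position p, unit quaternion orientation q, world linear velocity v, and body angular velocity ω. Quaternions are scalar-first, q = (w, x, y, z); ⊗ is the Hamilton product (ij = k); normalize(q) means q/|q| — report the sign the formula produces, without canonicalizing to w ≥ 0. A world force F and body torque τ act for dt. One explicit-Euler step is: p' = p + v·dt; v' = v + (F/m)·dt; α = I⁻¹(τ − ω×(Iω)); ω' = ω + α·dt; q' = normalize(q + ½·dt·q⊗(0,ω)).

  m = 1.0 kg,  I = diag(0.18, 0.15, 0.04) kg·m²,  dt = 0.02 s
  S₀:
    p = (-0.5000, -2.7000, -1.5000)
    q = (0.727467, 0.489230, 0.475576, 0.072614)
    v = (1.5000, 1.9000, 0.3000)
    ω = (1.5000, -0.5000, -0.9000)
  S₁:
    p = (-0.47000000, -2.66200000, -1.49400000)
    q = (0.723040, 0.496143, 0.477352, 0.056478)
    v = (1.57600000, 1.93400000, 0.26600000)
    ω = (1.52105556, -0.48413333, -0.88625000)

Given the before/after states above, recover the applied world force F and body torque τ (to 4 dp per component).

F = (3.8000, 1.7000, -1.7000)
τ = (0.1400, -0.0700, 0.0500)

Δω = ω₁−ω₀ = (0.02105556, 0.01586667, 0.01375000)
gyro term ω₀×Iω₀ = (-0.0495, -0.1890, 0.0225)
I·α + gyro = (0.1400, -0.0700, 0.0500)
velocity change Δv = (0.07600000, 0.03400000, -0.03400000)
applied force F = (3.8000, 1.7000, -1.7000)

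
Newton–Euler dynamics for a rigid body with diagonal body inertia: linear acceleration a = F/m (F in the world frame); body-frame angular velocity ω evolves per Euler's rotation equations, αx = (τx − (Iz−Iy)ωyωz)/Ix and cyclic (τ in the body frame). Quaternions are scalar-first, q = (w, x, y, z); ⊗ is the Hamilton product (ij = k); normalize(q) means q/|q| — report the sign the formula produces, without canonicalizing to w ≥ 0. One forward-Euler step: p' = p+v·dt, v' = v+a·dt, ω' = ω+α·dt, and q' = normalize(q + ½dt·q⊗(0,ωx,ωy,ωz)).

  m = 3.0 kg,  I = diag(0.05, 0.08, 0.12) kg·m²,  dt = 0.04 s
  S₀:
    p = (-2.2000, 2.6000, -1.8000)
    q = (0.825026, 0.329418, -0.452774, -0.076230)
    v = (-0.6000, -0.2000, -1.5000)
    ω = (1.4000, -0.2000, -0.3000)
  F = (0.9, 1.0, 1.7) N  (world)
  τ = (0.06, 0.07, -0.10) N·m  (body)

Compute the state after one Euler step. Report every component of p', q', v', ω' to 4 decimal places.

p' = (-2.2240, 2.5920, -1.8600)
q' = (0.8132, 0.3548, -0.4560, -0.0698)
v' = (-0.5880, -0.1867, -1.4773)
ω' = (1.4461, -0.1797, -0.3305)

gyro term ω×Iω = (0.0024, 0.0294, -0.0084)
α = I⁻¹(τ − ω×Iω) = (1.1520, 0.5075, -0.7633)
new body rate ω' = (1.4461, -0.1797, -0.3305)
2q̇ = q⊗(0,ω) = (-0.5746090, 1.2756226, -0.1729018, 0.3204922)
q + ½dt·q⊗(0,ω), renormalized = (0.8132, 0.3548, -0.4560, -0.0698)
linear accel F/m = (0.3000, 0.3333, 0.5667)
new position p' = (-2.2240, 2.5920, -1.8600)
new velocity v' = (-0.5880, -0.1867, -1.4773)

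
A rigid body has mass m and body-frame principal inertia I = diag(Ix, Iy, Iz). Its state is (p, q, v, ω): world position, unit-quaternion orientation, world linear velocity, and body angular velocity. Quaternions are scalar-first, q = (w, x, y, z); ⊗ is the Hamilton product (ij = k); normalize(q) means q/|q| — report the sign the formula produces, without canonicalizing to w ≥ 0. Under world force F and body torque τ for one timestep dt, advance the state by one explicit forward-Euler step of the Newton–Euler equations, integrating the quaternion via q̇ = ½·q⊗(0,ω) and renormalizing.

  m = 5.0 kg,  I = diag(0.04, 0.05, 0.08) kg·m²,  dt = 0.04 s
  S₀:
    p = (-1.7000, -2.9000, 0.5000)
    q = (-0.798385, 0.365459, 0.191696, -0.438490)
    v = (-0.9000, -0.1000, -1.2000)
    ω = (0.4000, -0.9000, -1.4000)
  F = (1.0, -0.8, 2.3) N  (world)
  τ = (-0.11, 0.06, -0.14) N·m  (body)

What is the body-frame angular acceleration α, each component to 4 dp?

gyro term ω×Iω = (0.0378, 0.0224, -0.0036)
α = I⁻¹(τ − ω×Iω) = (-3.6950, 0.7520, -1.7050)

α = (-3.6950, 0.7520, -1.7050)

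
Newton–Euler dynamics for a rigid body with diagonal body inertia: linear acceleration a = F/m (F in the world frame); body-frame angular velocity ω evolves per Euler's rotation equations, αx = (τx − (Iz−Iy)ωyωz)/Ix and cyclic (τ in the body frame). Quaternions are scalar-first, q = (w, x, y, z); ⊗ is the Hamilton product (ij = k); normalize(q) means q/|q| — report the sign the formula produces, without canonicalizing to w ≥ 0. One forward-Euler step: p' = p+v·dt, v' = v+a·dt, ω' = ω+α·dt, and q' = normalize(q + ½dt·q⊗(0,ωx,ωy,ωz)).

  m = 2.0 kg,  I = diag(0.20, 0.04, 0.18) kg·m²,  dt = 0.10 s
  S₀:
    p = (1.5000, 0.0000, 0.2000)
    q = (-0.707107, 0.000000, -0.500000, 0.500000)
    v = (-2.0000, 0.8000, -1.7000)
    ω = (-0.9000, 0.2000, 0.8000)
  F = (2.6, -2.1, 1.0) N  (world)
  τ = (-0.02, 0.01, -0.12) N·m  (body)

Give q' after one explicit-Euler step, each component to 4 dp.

2q̇ = q⊗(0,ω) = (-0.3000000, 0.1363963, -0.5914214, -1.0156856)
q' = normalize(q + ½dt·q⊗(0,ω)) = (-0.7208, 0.0068, -0.5286, 0.4484)

q' = (-0.7208, 0.0068, -0.5286, 0.4484)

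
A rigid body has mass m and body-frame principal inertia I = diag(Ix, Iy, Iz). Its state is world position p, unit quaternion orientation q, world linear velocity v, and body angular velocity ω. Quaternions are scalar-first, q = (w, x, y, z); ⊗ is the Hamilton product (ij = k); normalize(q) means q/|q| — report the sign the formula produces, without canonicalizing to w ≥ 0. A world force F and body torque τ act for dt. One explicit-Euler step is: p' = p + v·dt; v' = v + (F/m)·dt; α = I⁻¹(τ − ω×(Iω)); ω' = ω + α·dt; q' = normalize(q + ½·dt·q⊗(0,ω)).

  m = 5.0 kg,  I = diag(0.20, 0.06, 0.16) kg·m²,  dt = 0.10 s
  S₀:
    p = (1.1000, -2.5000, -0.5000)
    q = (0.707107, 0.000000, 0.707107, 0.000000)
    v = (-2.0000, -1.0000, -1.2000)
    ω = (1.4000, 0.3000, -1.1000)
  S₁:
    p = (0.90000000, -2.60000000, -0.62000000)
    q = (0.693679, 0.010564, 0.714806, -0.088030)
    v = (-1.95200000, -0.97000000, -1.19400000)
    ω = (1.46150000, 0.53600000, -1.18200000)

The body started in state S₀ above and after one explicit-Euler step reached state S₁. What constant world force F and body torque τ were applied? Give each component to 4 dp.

v₁ − v₀ = (0.04800000, 0.03000000, 0.00600000)
F = m·Δv/dt = (2.4000, 1.5000, 0.3000)
rate change Δω = (0.06150000, 0.23600000, -0.08200000)
gyro term ω₀×Iω₀ = (-0.0330, -0.0616, -0.0588)
I·α + gyro = (0.0900, 0.0800, -0.1900)

F = (2.4000, 1.5000, 0.3000)
τ = (0.0900, 0.0800, -0.1900)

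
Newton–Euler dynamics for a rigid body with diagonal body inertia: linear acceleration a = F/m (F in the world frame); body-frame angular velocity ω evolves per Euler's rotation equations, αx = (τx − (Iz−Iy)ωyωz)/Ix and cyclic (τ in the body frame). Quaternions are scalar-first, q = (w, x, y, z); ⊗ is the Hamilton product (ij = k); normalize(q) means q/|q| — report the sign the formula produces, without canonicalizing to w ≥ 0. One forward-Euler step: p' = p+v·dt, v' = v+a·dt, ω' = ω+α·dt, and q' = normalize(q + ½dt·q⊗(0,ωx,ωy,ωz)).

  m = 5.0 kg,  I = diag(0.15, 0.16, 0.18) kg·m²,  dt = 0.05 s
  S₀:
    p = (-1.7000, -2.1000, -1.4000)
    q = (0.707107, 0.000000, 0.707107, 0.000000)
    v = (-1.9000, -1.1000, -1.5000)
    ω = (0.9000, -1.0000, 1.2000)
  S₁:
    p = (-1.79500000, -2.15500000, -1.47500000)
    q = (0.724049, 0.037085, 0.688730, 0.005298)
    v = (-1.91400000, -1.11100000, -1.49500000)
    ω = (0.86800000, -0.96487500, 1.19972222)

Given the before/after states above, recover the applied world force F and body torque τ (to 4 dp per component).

F = (-1.4000, -1.1000, 0.5000)
τ = (-0.1200, 0.0800, -0.0100)

velocity change Δv = (-0.01400000, -0.01100000, 0.00500000)
applied force F = (-1.4000, -1.1000, 0.5000)
rate change Δω = (-0.03200000, 0.03512500, -0.00027778)
precession coupling = (-0.0240, -0.0324, -0.0090)
I·α + gyro = (-0.1200, 0.0800, -0.0100)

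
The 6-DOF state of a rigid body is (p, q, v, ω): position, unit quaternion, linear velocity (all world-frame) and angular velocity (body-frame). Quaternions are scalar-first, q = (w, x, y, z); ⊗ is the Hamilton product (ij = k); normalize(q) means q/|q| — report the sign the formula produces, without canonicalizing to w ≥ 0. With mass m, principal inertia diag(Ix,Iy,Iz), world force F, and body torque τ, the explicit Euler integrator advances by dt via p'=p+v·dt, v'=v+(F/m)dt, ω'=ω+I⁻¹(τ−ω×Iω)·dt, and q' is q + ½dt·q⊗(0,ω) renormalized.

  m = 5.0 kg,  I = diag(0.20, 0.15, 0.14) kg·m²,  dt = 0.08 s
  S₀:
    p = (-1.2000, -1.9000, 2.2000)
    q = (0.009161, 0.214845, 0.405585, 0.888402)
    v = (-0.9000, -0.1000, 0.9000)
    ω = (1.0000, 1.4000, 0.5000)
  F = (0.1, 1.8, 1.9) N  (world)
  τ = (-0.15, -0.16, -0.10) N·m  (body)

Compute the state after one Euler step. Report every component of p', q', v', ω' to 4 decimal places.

p' = (-1.2720, -1.9080, 2.2720)
q' = (-0.0398, 0.1731, 0.4362, 0.8821)
v' = (-0.8984, -0.0712, 0.9304)
ω' = (0.9428, 1.2987, 0.4829)

p + v·dt = (-1.2720, -1.9080, 2.2720)
v' = v + a·dt = (-0.8984, -0.0712, 0.9304)
α = I⁻¹(τ − ω×Iω) = (-0.7150, -1.2667, -0.2143)
ω' = ω + α·dt = (0.9428, 1.2987, 0.4829)
Hamilton product q⊗(0,ω) = (-1.2268650, -1.0318093, 0.7938049, -0.1002215)
updated quaternion q' = (-0.0398, 0.1731, 0.4362, 0.8821)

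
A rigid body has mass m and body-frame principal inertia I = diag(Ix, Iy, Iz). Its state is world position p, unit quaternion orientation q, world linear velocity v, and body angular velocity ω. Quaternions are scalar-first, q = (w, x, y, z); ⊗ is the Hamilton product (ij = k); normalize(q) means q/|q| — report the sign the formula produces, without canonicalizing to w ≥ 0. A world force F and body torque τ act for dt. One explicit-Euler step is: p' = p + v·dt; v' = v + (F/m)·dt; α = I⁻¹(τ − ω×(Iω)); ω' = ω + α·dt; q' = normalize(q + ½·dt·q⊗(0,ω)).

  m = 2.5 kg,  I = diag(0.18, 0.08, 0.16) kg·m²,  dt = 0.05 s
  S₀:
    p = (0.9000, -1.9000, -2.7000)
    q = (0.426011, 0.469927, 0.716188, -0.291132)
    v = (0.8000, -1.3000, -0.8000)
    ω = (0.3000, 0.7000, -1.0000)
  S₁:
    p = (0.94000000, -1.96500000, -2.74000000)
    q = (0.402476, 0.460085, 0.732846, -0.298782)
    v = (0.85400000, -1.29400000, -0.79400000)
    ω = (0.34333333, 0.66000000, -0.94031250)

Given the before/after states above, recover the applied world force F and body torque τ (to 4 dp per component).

F = (2.7000, 0.3000, 0.3000)
τ = (0.1000, -0.0700, 0.1700)

ω₁ − ω₀ = (0.04333333, -0.04000000, 0.05968750)
precession coupling = (-0.0560, -0.0060, -0.0210)
applied torque τ = (0.1000, -0.0700, 0.1700)
v₁ − v₀ = (0.05400000, 0.00600000, 0.00600000)
m·(v₁−v₀)/dt = (2.7000, 0.3000, 0.3000)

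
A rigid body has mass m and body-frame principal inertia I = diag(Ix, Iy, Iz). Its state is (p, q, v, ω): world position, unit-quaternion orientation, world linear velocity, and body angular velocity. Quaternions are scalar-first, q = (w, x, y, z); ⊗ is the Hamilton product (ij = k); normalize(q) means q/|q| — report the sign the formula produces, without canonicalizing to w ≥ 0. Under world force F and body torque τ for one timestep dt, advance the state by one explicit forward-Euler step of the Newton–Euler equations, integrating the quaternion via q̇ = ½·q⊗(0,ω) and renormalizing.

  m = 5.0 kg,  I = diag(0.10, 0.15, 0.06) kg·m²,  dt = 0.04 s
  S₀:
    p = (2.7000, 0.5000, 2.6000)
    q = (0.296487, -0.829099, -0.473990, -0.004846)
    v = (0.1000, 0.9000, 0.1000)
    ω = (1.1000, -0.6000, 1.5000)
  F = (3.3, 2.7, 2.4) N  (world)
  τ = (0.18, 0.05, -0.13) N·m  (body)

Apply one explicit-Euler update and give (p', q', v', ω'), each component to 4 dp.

linear accel F/m = (0.6600, 0.5400, 0.4800)
p + v·dt = (2.7040, 0.5360, 2.6040)
v + (F/m)dt = (0.1264, 0.9216, 0.1192)
precession coupling ω×(Iω) = (0.0810, 0.0660, -0.0330)
α = I⁻¹(τ − ω×Iω) = (0.9900, -0.1067, -1.6167)
new body rate ω' = (1.1396, -0.6043, 1.4353)
Hamilton product q⊗(0,ω) = (0.6348839, -0.3877569, 1.0604257, 1.4635789)
q + ½dt·q⊗(0,ω), renormalized = (0.3089, -0.8362, -0.4524, 0.0244)

p' = (2.7040, 0.5360, 2.6040)
q' = (0.3089, -0.8362, -0.4524, 0.0244)
v' = (0.1264, 0.9216, 0.1192)
ω' = (1.1396, -0.6043, 1.4353)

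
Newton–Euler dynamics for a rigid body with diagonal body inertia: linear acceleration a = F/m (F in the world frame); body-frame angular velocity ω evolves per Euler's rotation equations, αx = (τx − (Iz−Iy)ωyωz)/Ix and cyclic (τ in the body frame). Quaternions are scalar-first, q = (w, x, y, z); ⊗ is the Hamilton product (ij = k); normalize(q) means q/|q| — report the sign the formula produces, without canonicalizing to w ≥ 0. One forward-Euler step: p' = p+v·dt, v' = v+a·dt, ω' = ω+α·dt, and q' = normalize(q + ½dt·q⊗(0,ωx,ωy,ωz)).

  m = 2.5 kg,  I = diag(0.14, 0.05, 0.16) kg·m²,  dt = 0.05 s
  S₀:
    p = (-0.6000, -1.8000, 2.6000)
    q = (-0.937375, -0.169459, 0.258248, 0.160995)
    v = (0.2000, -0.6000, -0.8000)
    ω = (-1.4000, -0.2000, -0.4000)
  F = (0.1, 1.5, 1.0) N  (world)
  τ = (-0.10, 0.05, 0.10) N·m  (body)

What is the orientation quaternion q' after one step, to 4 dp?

q⊗(0,ω) = (-0.1211950, 1.2412248, -0.1057016, 0.7703890)
updated quaternion q' = (-0.9398, -0.1383, 0.2554, 0.1801)

q' = (-0.9398, -0.1383, 0.2554, 0.1801)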